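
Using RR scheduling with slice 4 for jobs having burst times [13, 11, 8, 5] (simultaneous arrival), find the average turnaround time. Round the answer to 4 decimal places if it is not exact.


Time quantum = 4
Execution trace:
  J1 runs 4 units, time = 4
  J2 runs 4 units, time = 8
  J3 runs 4 units, time = 12
  J4 runs 4 units, time = 16
  J1 runs 4 units, time = 20
  J2 runs 4 units, time = 24
  J3 runs 4 units, time = 28
  J4 runs 1 units, time = 29
  J1 runs 4 units, time = 33
  J2 runs 3 units, time = 36
  J1 runs 1 units, time = 37
Finish times: [37, 36, 28, 29]
Average turnaround = 130/4 = 32.5

32.5


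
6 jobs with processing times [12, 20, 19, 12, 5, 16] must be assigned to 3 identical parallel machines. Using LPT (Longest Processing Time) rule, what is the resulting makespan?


Sort jobs in decreasing order (LPT): [20, 19, 16, 12, 12, 5]
Assign each job to the least loaded machine:
  Machine 1: jobs [20, 5], load = 25
  Machine 2: jobs [19, 12], load = 31
  Machine 3: jobs [16, 12], load = 28
Makespan = max load = 31

31


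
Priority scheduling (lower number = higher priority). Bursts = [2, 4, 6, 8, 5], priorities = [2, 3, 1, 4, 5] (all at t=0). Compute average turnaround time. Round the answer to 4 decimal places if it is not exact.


Sort by priority (ascending = highest first):
Order: [(1, 6), (2, 2), (3, 4), (4, 8), (5, 5)]
Completion times:
  Priority 1, burst=6, C=6
  Priority 2, burst=2, C=8
  Priority 3, burst=4, C=12
  Priority 4, burst=8, C=20
  Priority 5, burst=5, C=25
Average turnaround = 71/5 = 14.2

14.2


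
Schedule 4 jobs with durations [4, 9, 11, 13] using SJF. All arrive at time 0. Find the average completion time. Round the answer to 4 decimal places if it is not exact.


SJF order (ascending): [4, 9, 11, 13]
Completion times:
  Job 1: burst=4, C=4
  Job 2: burst=9, C=13
  Job 3: burst=11, C=24
  Job 4: burst=13, C=37
Average completion = 78/4 = 19.5

19.5


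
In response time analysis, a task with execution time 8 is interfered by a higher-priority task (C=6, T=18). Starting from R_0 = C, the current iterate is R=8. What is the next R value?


R_next = C + ceil(R_prev / T_hp) * C_hp
ceil(8 / 18) = ceil(0.4444) = 1
Interference = 1 * 6 = 6
R_next = 8 + 6 = 14

14


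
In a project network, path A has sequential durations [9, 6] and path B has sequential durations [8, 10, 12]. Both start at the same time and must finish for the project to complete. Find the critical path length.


Path A total = 9 + 6 = 15
Path B total = 8 + 10 + 12 = 30
Critical path = longest path = max(15, 30) = 30

30


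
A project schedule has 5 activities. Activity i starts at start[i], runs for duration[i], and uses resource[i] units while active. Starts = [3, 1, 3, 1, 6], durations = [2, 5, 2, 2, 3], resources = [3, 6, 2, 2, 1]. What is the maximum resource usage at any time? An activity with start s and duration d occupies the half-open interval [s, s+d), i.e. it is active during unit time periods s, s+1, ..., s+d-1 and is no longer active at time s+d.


Each activity i is active on [start_i, start_i + duration_i).
Compute total resource usage per time slot:
  t=0: active resources = [], total = 0
  t=1: active resources = [6, 2], total = 8
  t=2: active resources = [6, 2], total = 8
  t=3: active resources = [3, 6, 2], total = 11
  t=4: active resources = [3, 6, 2], total = 11
  t=5: active resources = [6], total = 6
  t=6: active resources = [1], total = 1
  t=7: active resources = [1], total = 1
  t=8: active resources = [1], total = 1
Peak resource demand = 11

11


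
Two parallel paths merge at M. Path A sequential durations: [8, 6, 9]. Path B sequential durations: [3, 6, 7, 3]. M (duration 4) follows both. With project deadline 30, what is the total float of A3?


Forward pass: ES(A3) = sum of predecessors on chain A = 14
EF = ES + duration = 14 + 9 = 23
Backward pass: LF(M) = deadline = 30; LS(M) = 30 - 4 = 26
LF(A3) = LS(M) - sum(successors on chain A) = 26 - 0 = 26
LS = LF - duration = 26 - 9 = 17
Total float = LS - ES = 17 - 14 = 3

3


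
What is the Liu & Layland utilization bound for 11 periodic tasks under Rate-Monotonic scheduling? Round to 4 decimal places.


Compute 2^(1/11) = 1.0650410894
Subtract 1: 1.0650410894 - 1 = 0.0650410894
Multiply by n: 11 * 0.0650410894 = 0.7154519834
Round to 4 dp: 0.7155

0.7155


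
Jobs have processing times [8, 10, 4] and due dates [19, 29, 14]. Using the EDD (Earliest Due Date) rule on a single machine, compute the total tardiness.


Sort by due date (EDD order): [(4, 14), (8, 19), (10, 29)]
Compute completion times and tardiness:
  Job 1: p=4, d=14, C=4, tardiness=max(0,4-14)=0
  Job 2: p=8, d=19, C=12, tardiness=max(0,12-19)=0
  Job 3: p=10, d=29, C=22, tardiness=max(0,22-29)=0
Total tardiness = 0

0


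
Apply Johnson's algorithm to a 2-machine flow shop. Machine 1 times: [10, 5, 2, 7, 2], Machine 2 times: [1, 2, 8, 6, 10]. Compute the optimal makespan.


Apply Johnson's rule:
  Group 1 (a <= b): [(3, 2, 8), (5, 2, 10)]
  Group 2 (a > b): [(4, 7, 6), (2, 5, 2), (1, 10, 1)]
Optimal job order: [3, 5, 4, 2, 1]
Schedule:
  Job 3: M1 done at 2, M2 done at 10
  Job 5: M1 done at 4, M2 done at 20
  Job 4: M1 done at 11, M2 done at 26
  Job 2: M1 done at 16, M2 done at 28
  Job 1: M1 done at 26, M2 done at 29
Makespan = 29

29


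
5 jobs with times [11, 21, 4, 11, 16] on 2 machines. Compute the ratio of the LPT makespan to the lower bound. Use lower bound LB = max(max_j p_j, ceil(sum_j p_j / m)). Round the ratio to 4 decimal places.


LPT order: [21, 16, 11, 11, 4]
Machine loads after assignment: [32, 31]
LPT makespan = 32
Lower bound = max(max_job, ceil(total/2)) = max(21, 32) = 32
Ratio = 32 / 32 = 1.0

1.0


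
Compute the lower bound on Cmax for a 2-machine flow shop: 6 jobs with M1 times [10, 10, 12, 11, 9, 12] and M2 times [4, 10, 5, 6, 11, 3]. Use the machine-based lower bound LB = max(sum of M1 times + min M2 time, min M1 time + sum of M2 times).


LB1 = sum(M1 times) + min(M2 times) = 64 + 3 = 67
LB2 = min(M1 times) + sum(M2 times) = 9 + 39 = 48
Lower bound = max(LB1, LB2) = max(67, 48) = 67

67


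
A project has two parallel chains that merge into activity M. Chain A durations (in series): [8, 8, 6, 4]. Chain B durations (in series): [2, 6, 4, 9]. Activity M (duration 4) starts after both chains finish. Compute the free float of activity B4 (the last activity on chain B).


ES(B4) = sum of predecessors on chain B = 12
EF(B4) = ES + duration = 12 + 9 = 21
Successor of B4 is M. ES(M) = max(sum(A), sum(B)) = max(26, 21) = 26
Free float = ES(successor) - EF(current) = 26 - 21 = 5

5


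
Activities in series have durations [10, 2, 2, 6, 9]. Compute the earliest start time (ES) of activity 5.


Activity 5 starts after activities 1 through 4 complete.
Predecessor durations: [10, 2, 2, 6]
ES = 10 + 2 + 2 + 6 = 20

20


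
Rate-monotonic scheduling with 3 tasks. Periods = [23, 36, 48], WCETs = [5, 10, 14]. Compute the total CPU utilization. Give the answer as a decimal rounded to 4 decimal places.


Compute individual utilizations (exact fractions):
  Task 1: C/T = 5/23 (approx. 0.2174)
  Task 2: C/T = 10/36 = 5/18 (approx. 0.2778)
  Task 3: C/T = 14/48 = 7/24 (approx. 0.2917)
Total utilization U = 5/23 + 5/18 + 7/24 = 1303/1656
Rounded to 4 decimal places: U = 0.7868
RM (Liu & Layland) bound for 3 tasks = 0.779763; compare with U = 1303/1656 (approx. 0.786836)
bound < U <= 1, so the RM sufficient condition is not met (inconclusive; an exact test such as response-time analysis is needed).

0.7868


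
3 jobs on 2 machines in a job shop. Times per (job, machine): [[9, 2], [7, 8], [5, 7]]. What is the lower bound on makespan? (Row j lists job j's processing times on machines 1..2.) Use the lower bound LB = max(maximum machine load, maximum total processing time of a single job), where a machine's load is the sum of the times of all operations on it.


Machine loads:
  Machine 1: 9 + 7 + 5 = 21
  Machine 2: 2 + 8 + 7 = 17
Max machine load = 21
Job totals:
  Job 1: 11
  Job 2: 15
  Job 3: 12
Max job total = 15
Lower bound = max(21, 15) = 21

21


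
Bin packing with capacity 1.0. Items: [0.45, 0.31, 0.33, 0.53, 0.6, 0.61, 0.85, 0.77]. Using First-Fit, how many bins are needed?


Place items sequentially using First-Fit:
  Item 0.45 -> new Bin 1
  Item 0.31 -> Bin 1 (now 0.76)
  Item 0.33 -> new Bin 2
  Item 0.53 -> Bin 2 (now 0.86)
  Item 0.6 -> new Bin 3
  Item 0.61 -> new Bin 4
  Item 0.85 -> new Bin 5
  Item 0.77 -> new Bin 6
Total bins used = 6

6


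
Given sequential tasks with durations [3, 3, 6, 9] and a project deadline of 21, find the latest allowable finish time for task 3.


LF(activity 3) = deadline - sum of successor durations
Successors: activities 4 through 4 with durations [9]
Sum of successor durations = 9
LF = 21 - 9 = 12

12


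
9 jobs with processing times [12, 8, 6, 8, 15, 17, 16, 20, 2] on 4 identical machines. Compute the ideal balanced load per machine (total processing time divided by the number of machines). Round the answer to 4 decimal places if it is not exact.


Total processing time = 12 + 8 + 6 + 8 + 15 + 17 + 16 + 20 + 2 = 104
Number of machines = 4
Ideal balanced load = 104 / 4 = 26.0

26.0


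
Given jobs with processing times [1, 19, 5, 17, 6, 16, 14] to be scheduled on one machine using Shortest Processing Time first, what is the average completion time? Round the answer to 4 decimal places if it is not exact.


Sort jobs by processing time (SPT order): [1, 5, 6, 14, 16, 17, 19]
Compute completion times sequentially:
  Job 1: processing = 1, completes at 1
  Job 2: processing = 5, completes at 6
  Job 3: processing = 6, completes at 12
  Job 4: processing = 14, completes at 26
  Job 5: processing = 16, completes at 42
  Job 6: processing = 17, completes at 59
  Job 7: processing = 19, completes at 78
Sum of completion times = 224
Average completion time = 224/7 = 32.0

32.0


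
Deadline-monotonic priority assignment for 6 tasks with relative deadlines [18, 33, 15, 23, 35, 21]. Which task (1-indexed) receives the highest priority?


Sort tasks by relative deadline (ascending):
  Task 3: deadline = 15
  Task 1: deadline = 18
  Task 6: deadline = 21
  Task 4: deadline = 23
  Task 2: deadline = 33
  Task 5: deadline = 35
Priority order (highest first): [3, 1, 6, 4, 2, 5]
Highest priority task = 3

3


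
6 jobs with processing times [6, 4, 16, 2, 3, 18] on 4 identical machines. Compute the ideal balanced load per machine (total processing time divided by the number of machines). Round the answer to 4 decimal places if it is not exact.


Total processing time = 6 + 4 + 16 + 2 + 3 + 18 = 49
Number of machines = 4
Ideal balanced load = 49 / 4 = 12.25

12.25


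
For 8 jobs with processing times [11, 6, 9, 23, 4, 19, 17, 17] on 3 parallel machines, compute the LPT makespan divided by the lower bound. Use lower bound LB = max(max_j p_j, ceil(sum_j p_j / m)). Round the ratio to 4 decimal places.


LPT order: [23, 19, 17, 17, 11, 9, 6, 4]
Machine loads after assignment: [36, 36, 34]
LPT makespan = 36
Lower bound = max(max_job, ceil(total/3)) = max(23, 36) = 36
Ratio = 36 / 36 = 1.0

1.0


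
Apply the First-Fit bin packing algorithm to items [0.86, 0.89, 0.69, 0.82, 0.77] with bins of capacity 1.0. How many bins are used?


Place items sequentially using First-Fit:
  Item 0.86 -> new Bin 1
  Item 0.89 -> new Bin 2
  Item 0.69 -> new Bin 3
  Item 0.82 -> new Bin 4
  Item 0.77 -> new Bin 5
Total bins used = 5

5


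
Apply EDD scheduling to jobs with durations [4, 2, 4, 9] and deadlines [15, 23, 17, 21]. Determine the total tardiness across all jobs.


Sort by due date (EDD order): [(4, 15), (4, 17), (9, 21), (2, 23)]
Compute completion times and tardiness:
  Job 1: p=4, d=15, C=4, tardiness=max(0,4-15)=0
  Job 2: p=4, d=17, C=8, tardiness=max(0,8-17)=0
  Job 3: p=9, d=21, C=17, tardiness=max(0,17-21)=0
  Job 4: p=2, d=23, C=19, tardiness=max(0,19-23)=0
Total tardiness = 0

0


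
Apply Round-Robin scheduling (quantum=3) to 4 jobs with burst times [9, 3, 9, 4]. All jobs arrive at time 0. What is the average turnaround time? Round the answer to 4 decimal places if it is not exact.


Time quantum = 3
Execution trace:
  J1 runs 3 units, time = 3
  J2 runs 3 units, time = 6
  J3 runs 3 units, time = 9
  J4 runs 3 units, time = 12
  J1 runs 3 units, time = 15
  J3 runs 3 units, time = 18
  J4 runs 1 units, time = 19
  J1 runs 3 units, time = 22
  J3 runs 3 units, time = 25
Finish times: [22, 6, 25, 19]
Average turnaround = 72/4 = 18.0

18.0


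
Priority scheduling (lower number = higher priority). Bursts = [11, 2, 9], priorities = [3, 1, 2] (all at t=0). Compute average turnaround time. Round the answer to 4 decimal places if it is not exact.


Sort by priority (ascending = highest first):
Order: [(1, 2), (2, 9), (3, 11)]
Completion times:
  Priority 1, burst=2, C=2
  Priority 2, burst=9, C=11
  Priority 3, burst=11, C=22
Average turnaround = 35/3 = 11.6667

11.6667


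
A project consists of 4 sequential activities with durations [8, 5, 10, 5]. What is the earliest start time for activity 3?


Activity 3 starts after activities 1 through 2 complete.
Predecessor durations: [8, 5]
ES = 8 + 5 = 13

13


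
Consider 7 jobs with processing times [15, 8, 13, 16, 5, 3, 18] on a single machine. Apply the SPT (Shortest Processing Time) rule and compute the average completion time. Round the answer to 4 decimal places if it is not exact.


Sort jobs by processing time (SPT order): [3, 5, 8, 13, 15, 16, 18]
Compute completion times sequentially:
  Job 1: processing = 3, completes at 3
  Job 2: processing = 5, completes at 8
  Job 3: processing = 8, completes at 16
  Job 4: processing = 13, completes at 29
  Job 5: processing = 15, completes at 44
  Job 6: processing = 16, completes at 60
  Job 7: processing = 18, completes at 78
Sum of completion times = 238
Average completion time = 238/7 = 34.0

34.0


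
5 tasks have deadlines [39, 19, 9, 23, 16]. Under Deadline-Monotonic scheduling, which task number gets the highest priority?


Sort tasks by relative deadline (ascending):
  Task 3: deadline = 9
  Task 5: deadline = 16
  Task 2: deadline = 19
  Task 4: deadline = 23
  Task 1: deadline = 39
Priority order (highest first): [3, 5, 2, 4, 1]
Highest priority task = 3

3


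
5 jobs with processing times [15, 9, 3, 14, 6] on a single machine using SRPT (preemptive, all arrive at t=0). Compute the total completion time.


Since all jobs arrive at t=0, SRPT equals SPT ordering.
SPT order: [3, 6, 9, 14, 15]
Completion times:
  Job 1: p=3, C=3
  Job 2: p=6, C=9
  Job 3: p=9, C=18
  Job 4: p=14, C=32
  Job 5: p=15, C=47
Total completion time = 3 + 9 + 18 + 32 + 47 = 109

109


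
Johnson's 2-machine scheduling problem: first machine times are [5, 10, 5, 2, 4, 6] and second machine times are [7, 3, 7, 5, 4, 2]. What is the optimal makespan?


Apply Johnson's rule:
  Group 1 (a <= b): [(4, 2, 5), (5, 4, 4), (1, 5, 7), (3, 5, 7)]
  Group 2 (a > b): [(2, 10, 3), (6, 6, 2)]
Optimal job order: [4, 5, 1, 3, 2, 6]
Schedule:
  Job 4: M1 done at 2, M2 done at 7
  Job 5: M1 done at 6, M2 done at 11
  Job 1: M1 done at 11, M2 done at 18
  Job 3: M1 done at 16, M2 done at 25
  Job 2: M1 done at 26, M2 done at 29
  Job 6: M1 done at 32, M2 done at 34
Makespan = 34

34


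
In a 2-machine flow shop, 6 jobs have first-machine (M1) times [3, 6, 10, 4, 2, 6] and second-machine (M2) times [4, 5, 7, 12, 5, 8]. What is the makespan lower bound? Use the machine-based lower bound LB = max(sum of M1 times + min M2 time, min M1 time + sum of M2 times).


LB1 = sum(M1 times) + min(M2 times) = 31 + 4 = 35
LB2 = min(M1 times) + sum(M2 times) = 2 + 41 = 43
Lower bound = max(LB1, LB2) = max(35, 43) = 43

43


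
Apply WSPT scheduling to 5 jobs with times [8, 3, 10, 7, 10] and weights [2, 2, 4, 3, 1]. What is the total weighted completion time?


Compute p/w ratios and sort ascending (WSPT): [(3, 2), (7, 3), (10, 4), (8, 2), (10, 1)]
Compute weighted completion times:
  Job (p=3,w=2): C=3, w*C=2*3=6
  Job (p=7,w=3): C=10, w*C=3*10=30
  Job (p=10,w=4): C=20, w*C=4*20=80
  Job (p=8,w=2): C=28, w*C=2*28=56
  Job (p=10,w=1): C=38, w*C=1*38=38
Total weighted completion time = 210

210


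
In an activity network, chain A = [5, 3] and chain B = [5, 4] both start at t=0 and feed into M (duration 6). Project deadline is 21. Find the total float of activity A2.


Forward pass: ES(A2) = sum of predecessors on chain A = 5
EF = ES + duration = 5 + 3 = 8
Backward pass: LF(M) = deadline = 21; LS(M) = 21 - 6 = 15
LF(A2) = LS(M) - sum(successors on chain A) = 15 - 0 = 15
LS = LF - duration = 15 - 3 = 12
Total float = LS - ES = 12 - 5 = 7

7


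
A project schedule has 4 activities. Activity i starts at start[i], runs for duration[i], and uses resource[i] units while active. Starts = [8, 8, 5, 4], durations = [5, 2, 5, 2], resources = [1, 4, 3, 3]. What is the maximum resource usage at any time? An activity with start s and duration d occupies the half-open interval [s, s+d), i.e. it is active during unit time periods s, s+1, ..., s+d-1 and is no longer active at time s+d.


Each activity i is active on [start_i, start_i + duration_i).
Compute total resource usage per time slot:
  t=0: active resources = [], total = 0
  t=1: active resources = [], total = 0
  t=2: active resources = [], total = 0
  t=3: active resources = [], total = 0
  t=4: active resources = [3], total = 3
  t=5: active resources = [3, 3], total = 6
  t=6: active resources = [3], total = 3
  t=7: active resources = [3], total = 3
  t=8: active resources = [1, 4, 3], total = 8
  t=9: active resources = [1, 4, 3], total = 8
  t=10: active resources = [1], total = 1
  t=11: active resources = [1], total = 1
  t=12: active resources = [1], total = 1
Peak resource demand = 8

8


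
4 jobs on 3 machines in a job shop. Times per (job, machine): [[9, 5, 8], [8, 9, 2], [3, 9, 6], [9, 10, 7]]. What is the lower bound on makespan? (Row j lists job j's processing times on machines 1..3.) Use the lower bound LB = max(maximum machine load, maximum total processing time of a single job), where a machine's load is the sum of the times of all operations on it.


Machine loads:
  Machine 1: 9 + 8 + 3 + 9 = 29
  Machine 2: 5 + 9 + 9 + 10 = 33
  Machine 3: 8 + 2 + 6 + 7 = 23
Max machine load = 33
Job totals:
  Job 1: 22
  Job 2: 19
  Job 3: 18
  Job 4: 26
Max job total = 26
Lower bound = max(33, 26) = 33

33


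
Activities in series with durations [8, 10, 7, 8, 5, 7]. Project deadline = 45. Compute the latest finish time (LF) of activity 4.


LF(activity 4) = deadline - sum of successor durations
Successors: activities 5 through 6 with durations [5, 7]
Sum of successor durations = 12
LF = 45 - 12 = 33

33


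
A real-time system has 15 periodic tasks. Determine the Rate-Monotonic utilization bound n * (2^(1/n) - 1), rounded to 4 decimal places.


Compute 2^(1/15) = 1.0472941228
Subtract 1: 1.0472941228 - 1 = 0.0472941228
Multiply by n: 15 * 0.0472941228 = 0.7094118420
Round to 4 dp: 0.7094

0.7094


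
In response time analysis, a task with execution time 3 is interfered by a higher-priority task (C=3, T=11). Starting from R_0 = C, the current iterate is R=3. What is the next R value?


R_next = C + ceil(R_prev / T_hp) * C_hp
ceil(3 / 11) = ceil(0.2727) = 1
Interference = 1 * 3 = 3
R_next = 3 + 3 = 6

6


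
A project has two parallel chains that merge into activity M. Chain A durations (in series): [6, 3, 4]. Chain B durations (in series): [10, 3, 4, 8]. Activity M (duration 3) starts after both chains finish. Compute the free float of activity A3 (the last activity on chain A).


ES(A3) = sum of predecessors on chain A = 9
EF(A3) = ES + duration = 9 + 4 = 13
Successor of A3 is M. ES(M) = max(sum(A), sum(B)) = max(13, 25) = 25
Free float = ES(successor) - EF(current) = 25 - 13 = 12

12


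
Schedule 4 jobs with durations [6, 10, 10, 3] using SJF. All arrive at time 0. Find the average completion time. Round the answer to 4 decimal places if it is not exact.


SJF order (ascending): [3, 6, 10, 10]
Completion times:
  Job 1: burst=3, C=3
  Job 2: burst=6, C=9
  Job 3: burst=10, C=19
  Job 4: burst=10, C=29
Average completion = 60/4 = 15.0

15.0


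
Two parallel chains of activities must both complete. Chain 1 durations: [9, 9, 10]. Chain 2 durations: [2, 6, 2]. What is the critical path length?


Path A total = 9 + 9 + 10 = 28
Path B total = 2 + 6 + 2 = 10
Critical path = longest path = max(28, 10) = 28

28


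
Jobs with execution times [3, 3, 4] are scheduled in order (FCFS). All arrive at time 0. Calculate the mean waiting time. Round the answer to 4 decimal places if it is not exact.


FCFS order (as given): [3, 3, 4]
Waiting times:
  Job 1: wait = 0
  Job 2: wait = 3
  Job 3: wait = 6
Sum of waiting times = 9
Average waiting time = 9/3 = 3.0

3.0


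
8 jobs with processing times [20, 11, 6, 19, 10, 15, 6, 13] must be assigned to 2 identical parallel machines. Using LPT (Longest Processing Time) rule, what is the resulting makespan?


Sort jobs in decreasing order (LPT): [20, 19, 15, 13, 11, 10, 6, 6]
Assign each job to the least loaded machine:
  Machine 1: jobs [20, 13, 11, 6], load = 50
  Machine 2: jobs [19, 15, 10, 6], load = 50
Makespan = max load = 50

50


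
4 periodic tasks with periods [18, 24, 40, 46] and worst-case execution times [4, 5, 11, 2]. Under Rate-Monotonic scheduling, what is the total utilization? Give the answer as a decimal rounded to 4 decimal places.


Compute individual utilizations (exact fractions):
  Task 1: C/T = 4/18 = 2/9 (approx. 0.2222)
  Task 2: C/T = 5/24 (approx. 0.2083)
  Task 3: C/T = 11/40 (approx. 0.275)
  Task 4: C/T = 2/46 = 1/23 (approx. 0.0435)
Total utilization U = 2/9 + 5/24 + 11/40 + 1/23 = 3101/4140
Rounded to 4 decimal places: U = 0.7490
RM (Liu & Layland) bound for 4 tasks = 0.756828; compare with U = 3101/4140 (approx. 0.749034)
U <= bound, so schedulable by RM sufficient condition.

0.7490


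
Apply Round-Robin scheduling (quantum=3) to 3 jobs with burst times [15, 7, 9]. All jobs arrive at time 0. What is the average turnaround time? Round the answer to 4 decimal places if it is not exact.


Time quantum = 3
Execution trace:
  J1 runs 3 units, time = 3
  J2 runs 3 units, time = 6
  J3 runs 3 units, time = 9
  J1 runs 3 units, time = 12
  J2 runs 3 units, time = 15
  J3 runs 3 units, time = 18
  J1 runs 3 units, time = 21
  J2 runs 1 units, time = 22
  J3 runs 3 units, time = 25
  J1 runs 3 units, time = 28
  J1 runs 3 units, time = 31
Finish times: [31, 22, 25]
Average turnaround = 78/3 = 26.0

26.0


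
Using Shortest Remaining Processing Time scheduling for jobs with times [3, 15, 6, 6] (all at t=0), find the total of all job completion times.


Since all jobs arrive at t=0, SRPT equals SPT ordering.
SPT order: [3, 6, 6, 15]
Completion times:
  Job 1: p=3, C=3
  Job 2: p=6, C=9
  Job 3: p=6, C=15
  Job 4: p=15, C=30
Total completion time = 3 + 9 + 15 + 30 = 57

57


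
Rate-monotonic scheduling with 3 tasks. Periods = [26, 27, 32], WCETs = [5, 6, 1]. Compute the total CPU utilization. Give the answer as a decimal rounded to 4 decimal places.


Compute individual utilizations (exact fractions):
  Task 1: C/T = 5/26 (approx. 0.1923)
  Task 2: C/T = 6/27 = 2/9 (approx. 0.2222)
  Task 3: C/T = 1/32 (approx. 0.0313)
Total utilization U = 5/26 + 2/9 + 1/32 = 1669/3744
Rounded to 4 decimal places: U = 0.4458
RM (Liu & Layland) bound for 3 tasks = 0.779763; compare with U = 1669/3744 (approx. 0.445780)
U <= bound, so schedulable by RM sufficient condition.

0.4458


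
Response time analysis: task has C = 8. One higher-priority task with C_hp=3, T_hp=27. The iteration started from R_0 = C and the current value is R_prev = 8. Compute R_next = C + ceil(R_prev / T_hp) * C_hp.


R_next = C + ceil(R_prev / T_hp) * C_hp
ceil(8 / 27) = ceil(0.2963) = 1
Interference = 1 * 3 = 3
R_next = 8 + 3 = 11

11


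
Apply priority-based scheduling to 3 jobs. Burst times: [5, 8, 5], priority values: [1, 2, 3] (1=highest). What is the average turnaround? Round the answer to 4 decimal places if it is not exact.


Sort by priority (ascending = highest first):
Order: [(1, 5), (2, 8), (3, 5)]
Completion times:
  Priority 1, burst=5, C=5
  Priority 2, burst=8, C=13
  Priority 3, burst=5, C=18
Average turnaround = 36/3 = 12.0

12.0


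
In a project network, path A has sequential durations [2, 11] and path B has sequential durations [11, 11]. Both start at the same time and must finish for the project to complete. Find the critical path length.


Path A total = 2 + 11 = 13
Path B total = 11 + 11 = 22
Critical path = longest path = max(13, 22) = 22

22


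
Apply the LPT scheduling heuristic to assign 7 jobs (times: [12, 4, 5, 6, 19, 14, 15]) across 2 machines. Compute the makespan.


Sort jobs in decreasing order (LPT): [19, 15, 14, 12, 6, 5, 4]
Assign each job to the least loaded machine:
  Machine 1: jobs [19, 12, 5], load = 36
  Machine 2: jobs [15, 14, 6, 4], load = 39
Makespan = max load = 39

39


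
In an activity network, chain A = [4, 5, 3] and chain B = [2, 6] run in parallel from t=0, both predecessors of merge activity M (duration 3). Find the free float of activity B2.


ES(B2) = sum of predecessors on chain B = 2
EF(B2) = ES + duration = 2 + 6 = 8
Successor of B2 is M. ES(M) = max(sum(A), sum(B)) = max(12, 8) = 12
Free float = ES(successor) - EF(current) = 12 - 8 = 4

4


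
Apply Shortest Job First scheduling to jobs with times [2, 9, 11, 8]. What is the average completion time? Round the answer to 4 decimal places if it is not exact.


SJF order (ascending): [2, 8, 9, 11]
Completion times:
  Job 1: burst=2, C=2
  Job 2: burst=8, C=10
  Job 3: burst=9, C=19
  Job 4: burst=11, C=30
Average completion = 61/4 = 15.25

15.25


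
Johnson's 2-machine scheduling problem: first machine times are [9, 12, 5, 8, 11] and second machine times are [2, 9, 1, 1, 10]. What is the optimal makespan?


Apply Johnson's rule:
  Group 1 (a <= b): []
  Group 2 (a > b): [(5, 11, 10), (2, 12, 9), (1, 9, 2), (3, 5, 1), (4, 8, 1)]
Optimal job order: [5, 2, 1, 3, 4]
Schedule:
  Job 5: M1 done at 11, M2 done at 21
  Job 2: M1 done at 23, M2 done at 32
  Job 1: M1 done at 32, M2 done at 34
  Job 3: M1 done at 37, M2 done at 38
  Job 4: M1 done at 45, M2 done at 46
Makespan = 46

46


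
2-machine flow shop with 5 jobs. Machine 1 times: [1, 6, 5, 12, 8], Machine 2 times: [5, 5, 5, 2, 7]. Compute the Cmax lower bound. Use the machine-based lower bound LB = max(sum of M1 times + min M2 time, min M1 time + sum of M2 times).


LB1 = sum(M1 times) + min(M2 times) = 32 + 2 = 34
LB2 = min(M1 times) + sum(M2 times) = 1 + 24 = 25
Lower bound = max(LB1, LB2) = max(34, 25) = 34

34


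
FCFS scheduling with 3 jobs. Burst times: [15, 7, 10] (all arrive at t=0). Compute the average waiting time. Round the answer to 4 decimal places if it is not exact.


FCFS order (as given): [15, 7, 10]
Waiting times:
  Job 1: wait = 0
  Job 2: wait = 15
  Job 3: wait = 22
Sum of waiting times = 37
Average waiting time = 37/3 = 12.3333

12.3333


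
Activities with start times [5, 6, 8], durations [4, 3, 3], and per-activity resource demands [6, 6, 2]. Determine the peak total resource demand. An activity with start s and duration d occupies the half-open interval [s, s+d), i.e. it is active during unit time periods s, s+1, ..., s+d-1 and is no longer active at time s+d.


Each activity i is active on [start_i, start_i + duration_i).
Compute total resource usage per time slot:
  t=0: active resources = [], total = 0
  t=1: active resources = [], total = 0
  t=2: active resources = [], total = 0
  t=3: active resources = [], total = 0
  t=4: active resources = [], total = 0
  t=5: active resources = [6], total = 6
  t=6: active resources = [6, 6], total = 12
  t=7: active resources = [6, 6], total = 12
  t=8: active resources = [6, 6, 2], total = 14
  t=9: active resources = [2], total = 2
  t=10: active resources = [2], total = 2
Peak resource demand = 14

14


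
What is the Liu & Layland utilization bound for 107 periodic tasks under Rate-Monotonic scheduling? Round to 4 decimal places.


Compute 2^(1/107) = 1.0064990387
Subtract 1: 1.0064990387 - 1 = 0.0064990387
Multiply by n: 107 * 0.0064990387 = 0.6953971409
Round to 4 dp: 0.6954

0.6954


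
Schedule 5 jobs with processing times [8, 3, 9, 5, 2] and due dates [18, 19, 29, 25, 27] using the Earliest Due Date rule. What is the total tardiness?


Sort by due date (EDD order): [(8, 18), (3, 19), (5, 25), (2, 27), (9, 29)]
Compute completion times and tardiness:
  Job 1: p=8, d=18, C=8, tardiness=max(0,8-18)=0
  Job 2: p=3, d=19, C=11, tardiness=max(0,11-19)=0
  Job 3: p=5, d=25, C=16, tardiness=max(0,16-25)=0
  Job 4: p=2, d=27, C=18, tardiness=max(0,18-27)=0
  Job 5: p=9, d=29, C=27, tardiness=max(0,27-29)=0
Total tardiness = 0

0


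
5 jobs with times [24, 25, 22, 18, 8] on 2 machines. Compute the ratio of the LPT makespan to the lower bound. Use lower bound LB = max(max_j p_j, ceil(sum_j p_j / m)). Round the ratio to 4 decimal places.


LPT order: [25, 24, 22, 18, 8]
Machine loads after assignment: [51, 46]
LPT makespan = 51
Lower bound = max(max_job, ceil(total/2)) = max(25, 49) = 49
Ratio = 51 / 49 = 1.0408

1.0408


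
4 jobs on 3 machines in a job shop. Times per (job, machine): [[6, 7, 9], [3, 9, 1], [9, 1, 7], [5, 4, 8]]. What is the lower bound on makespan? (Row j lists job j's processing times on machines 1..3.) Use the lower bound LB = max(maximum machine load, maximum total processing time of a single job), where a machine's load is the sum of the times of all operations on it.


Machine loads:
  Machine 1: 6 + 3 + 9 + 5 = 23
  Machine 2: 7 + 9 + 1 + 4 = 21
  Machine 3: 9 + 1 + 7 + 8 = 25
Max machine load = 25
Job totals:
  Job 1: 22
  Job 2: 13
  Job 3: 17
  Job 4: 17
Max job total = 22
Lower bound = max(25, 22) = 25

25


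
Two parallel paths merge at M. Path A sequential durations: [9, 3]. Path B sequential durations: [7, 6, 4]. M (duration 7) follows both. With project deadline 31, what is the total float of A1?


Forward pass: ES(A1) = sum of predecessors on chain A = 0
EF = ES + duration = 0 + 9 = 9
Backward pass: LF(M) = deadline = 31; LS(M) = 31 - 7 = 24
LF(A1) = LS(M) - sum(successors on chain A) = 24 - 3 = 21
LS = LF - duration = 21 - 9 = 12
Total float = LS - ES = 12 - 0 = 12

12


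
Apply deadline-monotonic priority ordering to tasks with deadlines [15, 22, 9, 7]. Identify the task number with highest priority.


Sort tasks by relative deadline (ascending):
  Task 4: deadline = 7
  Task 3: deadline = 9
  Task 1: deadline = 15
  Task 2: deadline = 22
Priority order (highest first): [4, 3, 1, 2]
Highest priority task = 4

4


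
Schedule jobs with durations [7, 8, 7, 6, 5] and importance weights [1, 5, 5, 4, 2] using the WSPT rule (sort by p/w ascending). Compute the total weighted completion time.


Compute p/w ratios and sort ascending (WSPT): [(7, 5), (6, 4), (8, 5), (5, 2), (7, 1)]
Compute weighted completion times:
  Job (p=7,w=5): C=7, w*C=5*7=35
  Job (p=6,w=4): C=13, w*C=4*13=52
  Job (p=8,w=5): C=21, w*C=5*21=105
  Job (p=5,w=2): C=26, w*C=2*26=52
  Job (p=7,w=1): C=33, w*C=1*33=33
Total weighted completion time = 277

277


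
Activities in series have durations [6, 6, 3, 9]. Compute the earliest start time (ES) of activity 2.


Activity 2 starts after activities 1 through 1 complete.
Predecessor durations: [6]
ES = 6 = 6

6


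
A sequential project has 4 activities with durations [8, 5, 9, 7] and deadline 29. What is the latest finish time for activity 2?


LF(activity 2) = deadline - sum of successor durations
Successors: activities 3 through 4 with durations [9, 7]
Sum of successor durations = 16
LF = 29 - 16 = 13

13


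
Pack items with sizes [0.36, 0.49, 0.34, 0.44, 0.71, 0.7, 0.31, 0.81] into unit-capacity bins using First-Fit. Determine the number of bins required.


Place items sequentially using First-Fit:
  Item 0.36 -> new Bin 1
  Item 0.49 -> Bin 1 (now 0.85)
  Item 0.34 -> new Bin 2
  Item 0.44 -> Bin 2 (now 0.78)
  Item 0.71 -> new Bin 3
  Item 0.7 -> new Bin 4
  Item 0.31 -> new Bin 5
  Item 0.81 -> new Bin 6
Total bins used = 6

6


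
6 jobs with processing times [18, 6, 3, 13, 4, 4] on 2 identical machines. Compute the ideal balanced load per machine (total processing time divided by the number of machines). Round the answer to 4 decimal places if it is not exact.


Total processing time = 18 + 6 + 3 + 13 + 4 + 4 = 48
Number of machines = 2
Ideal balanced load = 48 / 2 = 24.0

24.0


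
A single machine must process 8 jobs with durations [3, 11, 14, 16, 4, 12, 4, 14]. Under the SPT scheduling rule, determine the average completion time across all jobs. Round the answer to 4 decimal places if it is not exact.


Sort jobs by processing time (SPT order): [3, 4, 4, 11, 12, 14, 14, 16]
Compute completion times sequentially:
  Job 1: processing = 3, completes at 3
  Job 2: processing = 4, completes at 7
  Job 3: processing = 4, completes at 11
  Job 4: processing = 11, completes at 22
  Job 5: processing = 12, completes at 34
  Job 6: processing = 14, completes at 48
  Job 7: processing = 14, completes at 62
  Job 8: processing = 16, completes at 78
Sum of completion times = 265
Average completion time = 265/8 = 33.125

33.125


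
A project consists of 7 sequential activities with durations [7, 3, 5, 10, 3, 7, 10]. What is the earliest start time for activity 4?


Activity 4 starts after activities 1 through 3 complete.
Predecessor durations: [7, 3, 5]
ES = 7 + 3 + 5 = 15

15


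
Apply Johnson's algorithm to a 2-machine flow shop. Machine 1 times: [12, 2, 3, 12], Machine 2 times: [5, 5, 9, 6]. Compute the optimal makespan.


Apply Johnson's rule:
  Group 1 (a <= b): [(2, 2, 5), (3, 3, 9)]
  Group 2 (a > b): [(4, 12, 6), (1, 12, 5)]
Optimal job order: [2, 3, 4, 1]
Schedule:
  Job 2: M1 done at 2, M2 done at 7
  Job 3: M1 done at 5, M2 done at 16
  Job 4: M1 done at 17, M2 done at 23
  Job 1: M1 done at 29, M2 done at 34
Makespan = 34

34


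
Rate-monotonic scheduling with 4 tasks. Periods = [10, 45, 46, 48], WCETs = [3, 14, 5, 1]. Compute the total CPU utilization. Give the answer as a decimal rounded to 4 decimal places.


Compute individual utilizations (exact fractions):
  Task 1: C/T = 3/10 (approx. 0.3)
  Task 2: C/T = 14/45 (approx. 0.3111)
  Task 3: C/T = 5/46 (approx. 0.1087)
  Task 4: C/T = 1/48 (approx. 0.0208)
Total utilization U = 3/10 + 14/45 + 5/46 + 1/48 = 2453/3312
Rounded to 4 decimal places: U = 0.7406
RM (Liu & Layland) bound for 4 tasks = 0.756828; compare with U = 2453/3312 (approx. 0.740640)
U <= bound, so schedulable by RM sufficient condition.

0.7406


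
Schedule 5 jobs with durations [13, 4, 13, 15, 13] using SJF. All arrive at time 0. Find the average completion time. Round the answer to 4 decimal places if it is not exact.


SJF order (ascending): [4, 13, 13, 13, 15]
Completion times:
  Job 1: burst=4, C=4
  Job 2: burst=13, C=17
  Job 3: burst=13, C=30
  Job 4: burst=13, C=43
  Job 5: burst=15, C=58
Average completion = 152/5 = 30.4

30.4


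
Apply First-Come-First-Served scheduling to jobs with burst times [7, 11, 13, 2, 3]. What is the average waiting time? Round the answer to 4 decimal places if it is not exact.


FCFS order (as given): [7, 11, 13, 2, 3]
Waiting times:
  Job 1: wait = 0
  Job 2: wait = 7
  Job 3: wait = 18
  Job 4: wait = 31
  Job 5: wait = 33
Sum of waiting times = 89
Average waiting time = 89/5 = 17.8

17.8


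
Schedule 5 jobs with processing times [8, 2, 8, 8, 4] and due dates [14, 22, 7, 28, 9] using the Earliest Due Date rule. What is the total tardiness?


Sort by due date (EDD order): [(8, 7), (4, 9), (8, 14), (2, 22), (8, 28)]
Compute completion times and tardiness:
  Job 1: p=8, d=7, C=8, tardiness=max(0,8-7)=1
  Job 2: p=4, d=9, C=12, tardiness=max(0,12-9)=3
  Job 3: p=8, d=14, C=20, tardiness=max(0,20-14)=6
  Job 4: p=2, d=22, C=22, tardiness=max(0,22-22)=0
  Job 5: p=8, d=28, C=30, tardiness=max(0,30-28)=2
Total tardiness = 12

12


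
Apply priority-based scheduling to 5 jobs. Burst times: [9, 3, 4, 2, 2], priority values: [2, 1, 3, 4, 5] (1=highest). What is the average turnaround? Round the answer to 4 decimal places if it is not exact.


Sort by priority (ascending = highest first):
Order: [(1, 3), (2, 9), (3, 4), (4, 2), (5, 2)]
Completion times:
  Priority 1, burst=3, C=3
  Priority 2, burst=9, C=12
  Priority 3, burst=4, C=16
  Priority 4, burst=2, C=18
  Priority 5, burst=2, C=20
Average turnaround = 69/5 = 13.8

13.8


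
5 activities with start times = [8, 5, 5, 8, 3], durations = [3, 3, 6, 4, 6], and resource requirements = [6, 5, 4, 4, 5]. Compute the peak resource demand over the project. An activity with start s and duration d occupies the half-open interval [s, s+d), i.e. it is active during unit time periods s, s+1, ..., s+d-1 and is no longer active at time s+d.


Each activity i is active on [start_i, start_i + duration_i).
Compute total resource usage per time slot:
  t=0: active resources = [], total = 0
  t=1: active resources = [], total = 0
  t=2: active resources = [], total = 0
  t=3: active resources = [5], total = 5
  t=4: active resources = [5], total = 5
  t=5: active resources = [5, 4, 5], total = 14
  t=6: active resources = [5, 4, 5], total = 14
  t=7: active resources = [5, 4, 5], total = 14
  t=8: active resources = [6, 4, 4, 5], total = 19
  t=9: active resources = [6, 4, 4], total = 14
  t=10: active resources = [6, 4, 4], total = 14
  t=11: active resources = [4], total = 4
Peak resource demand = 19

19


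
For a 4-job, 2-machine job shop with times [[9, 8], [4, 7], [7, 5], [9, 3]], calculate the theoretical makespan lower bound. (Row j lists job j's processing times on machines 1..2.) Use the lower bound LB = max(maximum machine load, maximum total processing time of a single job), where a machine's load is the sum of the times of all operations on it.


Machine loads:
  Machine 1: 9 + 4 + 7 + 9 = 29
  Machine 2: 8 + 7 + 5 + 3 = 23
Max machine load = 29
Job totals:
  Job 1: 17
  Job 2: 11
  Job 3: 12
  Job 4: 12
Max job total = 17
Lower bound = max(29, 17) = 29

29


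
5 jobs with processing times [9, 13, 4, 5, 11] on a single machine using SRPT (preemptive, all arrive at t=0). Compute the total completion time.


Since all jobs arrive at t=0, SRPT equals SPT ordering.
SPT order: [4, 5, 9, 11, 13]
Completion times:
  Job 1: p=4, C=4
  Job 2: p=5, C=9
  Job 3: p=9, C=18
  Job 4: p=11, C=29
  Job 5: p=13, C=42
Total completion time = 4 + 9 + 18 + 29 + 42 = 102

102


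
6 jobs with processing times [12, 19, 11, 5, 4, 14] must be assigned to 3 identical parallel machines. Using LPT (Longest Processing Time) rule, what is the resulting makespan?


Sort jobs in decreasing order (LPT): [19, 14, 12, 11, 5, 4]
Assign each job to the least loaded machine:
  Machine 1: jobs [19, 4], load = 23
  Machine 2: jobs [14, 5], load = 19
  Machine 3: jobs [12, 11], load = 23
Makespan = max load = 23

23


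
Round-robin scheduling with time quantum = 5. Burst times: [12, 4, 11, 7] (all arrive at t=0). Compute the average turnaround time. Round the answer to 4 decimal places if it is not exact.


Time quantum = 5
Execution trace:
  J1 runs 5 units, time = 5
  J2 runs 4 units, time = 9
  J3 runs 5 units, time = 14
  J4 runs 5 units, time = 19
  J1 runs 5 units, time = 24
  J3 runs 5 units, time = 29
  J4 runs 2 units, time = 31
  J1 runs 2 units, time = 33
  J3 runs 1 units, time = 34
Finish times: [33, 9, 34, 31]
Average turnaround = 107/4 = 26.75

26.75


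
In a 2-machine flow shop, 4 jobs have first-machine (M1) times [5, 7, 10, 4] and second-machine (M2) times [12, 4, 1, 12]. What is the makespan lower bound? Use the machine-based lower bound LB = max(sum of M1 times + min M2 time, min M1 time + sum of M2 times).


LB1 = sum(M1 times) + min(M2 times) = 26 + 1 = 27
LB2 = min(M1 times) + sum(M2 times) = 4 + 29 = 33
Lower bound = max(LB1, LB2) = max(27, 33) = 33

33


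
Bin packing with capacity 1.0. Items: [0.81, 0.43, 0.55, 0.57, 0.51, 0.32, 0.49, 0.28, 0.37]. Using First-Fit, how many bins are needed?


Place items sequentially using First-Fit:
  Item 0.81 -> new Bin 1
  Item 0.43 -> new Bin 2
  Item 0.55 -> Bin 2 (now 0.98)
  Item 0.57 -> new Bin 3
  Item 0.51 -> new Bin 4
  Item 0.32 -> Bin 3 (now 0.89)
  Item 0.49 -> Bin 4 (now 1.0)
  Item 0.28 -> new Bin 5
  Item 0.37 -> Bin 5 (now 0.65)
Total bins used = 5

5
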